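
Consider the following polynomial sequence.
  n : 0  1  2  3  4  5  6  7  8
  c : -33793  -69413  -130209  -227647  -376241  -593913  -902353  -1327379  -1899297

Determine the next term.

-35620  -60796  -97438  -148594  -217672  -308440  -425026  -571918
-25176  -36642  -51156  -69078  -90768  -116586  -146892
-11466  -14514  -17922  -21690  -25818  -30306
-3048  -3408  -3768  -4128  -4488
-360  -360  -360  -360
Constant fifth difference = -360, so extend:
-4488 − 360 = -4848;  -30306 − 4848 = -35154;  -146892 − 35154 = -182046;  -571918 − 182046 = -753964;  -1899297 − 753964 = -2653261

-2653261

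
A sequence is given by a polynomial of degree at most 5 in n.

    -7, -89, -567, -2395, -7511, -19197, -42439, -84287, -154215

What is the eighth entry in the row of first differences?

D1: -82, -478, -1828, -5116, -11686, -23242, -41848, -69928
D2: -396, -1350, -3288, -6570, -11556, -18606, -28080
D3: -954, -1938, -3282, -4986, -7050, -9474
D4: -984, -1344, -1704, -2064, -2424
D5: -360, -360, -360, -360

-69928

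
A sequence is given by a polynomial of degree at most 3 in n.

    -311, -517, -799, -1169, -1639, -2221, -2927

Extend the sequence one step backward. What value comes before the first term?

First differences: -206, -282, -370, -470, -582, -706
Second differences: -76, -88, -100, -112, -124
Third differences: -12, -12, -12, -12
The third differences are constant at -12.
Work back: -76 + 12 = -64;  -206 + 64 = -142;  -311 + 142 = -169

-169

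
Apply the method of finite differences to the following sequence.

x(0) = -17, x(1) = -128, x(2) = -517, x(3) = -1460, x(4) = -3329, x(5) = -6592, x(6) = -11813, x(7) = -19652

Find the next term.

First differences: -111  -389  -943  -1869  -3263  -5221  -7839
Second differences: -278  -554  -926  -1394  -1958  -2618
Third differences: -276  -372  -468  -564  -660
Fourth differences: -96  -96  -96  -96
Fourth differences constant at -96.
-660 − 96 = -756;  -2618 − 756 = -3374;  -7839 − 3374 = -11213;  -19652 − 11213 = -30865

-30865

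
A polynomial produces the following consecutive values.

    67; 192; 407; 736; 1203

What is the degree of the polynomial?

3

First differences: 125, 215, 329, 467
Second differences: 90, 114, 138
Third differences: 24, 24
The third differences are constant, so the polynomial has degree 3.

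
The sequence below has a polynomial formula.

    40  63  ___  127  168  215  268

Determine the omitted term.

Using the last 4 terms:
41  47  53
6  6
Constant second difference = 6.
Extend backward: 41 − 6 = 35;  127 − 35 = 92

92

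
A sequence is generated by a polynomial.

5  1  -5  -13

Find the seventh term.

-49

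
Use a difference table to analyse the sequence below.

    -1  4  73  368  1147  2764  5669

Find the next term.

Δ: 5  69  295  779  1617  2905
Δ²: 64  226  484  838  1288
Δ³: 162  258  354  450
Δ⁴: 96  96  96
Constant fourth difference = 96, so extend:
450 + 96 = 546;  1288 + 546 = 1834;  2905 + 1834 = 4739;  5669 + 4739 = 10408

10408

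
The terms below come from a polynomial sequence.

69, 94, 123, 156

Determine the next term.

D1: 25  29  33
D2: 4  4
Constant second difference = 4, so extend:
33 + 4 = 37;  156 + 37 = 193

193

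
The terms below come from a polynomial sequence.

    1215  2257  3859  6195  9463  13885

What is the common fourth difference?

24

Δ: 1042, 1602, 2336, 3268, 4422
Δ²: 560, 734, 932, 1154
Δ³: 174, 198, 222
Δ⁴: 24, 24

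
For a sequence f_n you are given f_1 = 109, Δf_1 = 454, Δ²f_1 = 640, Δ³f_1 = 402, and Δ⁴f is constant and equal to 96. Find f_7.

Build the table forward from the leading diagonal:
Δ⁴: 96  96  96  96  96  96  96
Δ³: 402  498  594  690  786  882  978
Δ²: 640  1042  1540  2134  2824  3610  4492
Δ: 454  1094  2136  3676  5810  8634  12244
f: 109  563  1657  3793  7469  13279  21913

21913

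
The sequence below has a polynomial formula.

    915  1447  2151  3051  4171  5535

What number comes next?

D1: 532, 704, 900, 1120, 1364
D2: 172, 196, 220, 244
D3: 24, 24, 24
Constant third difference = 24, so extend:
244 + 24 = 268;  1364 + 268 = 1632;  5535 + 1632 = 7167

7167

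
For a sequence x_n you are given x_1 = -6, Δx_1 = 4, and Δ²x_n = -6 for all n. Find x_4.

Build the table forward from the leading diagonal:
D2: -6, -6, -6, -6
D1: 4, -2, -8, -14
x: -6, -2, -4, -12

-12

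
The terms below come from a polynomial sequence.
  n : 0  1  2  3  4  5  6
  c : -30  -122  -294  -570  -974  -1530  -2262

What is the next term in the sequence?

Δ: -92, -172, -276, -404, -556, -732
Δ²: -80, -104, -128, -152, -176
Δ³: -24, -24, -24, -24
The third differences are constant (-24).
-176 − 24 = -200;  -732 − 200 = -932;  -2262 − 932 = -3194

-3194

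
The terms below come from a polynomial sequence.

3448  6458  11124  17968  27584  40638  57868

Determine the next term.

80084

3010, 4666, 6844, 9616, 13054, 17230
1656, 2178, 2772, 3438, 4176
522, 594, 666, 738
72, 72, 72
The fourth differences are constant (72).
738 + 72 = 810;  4176 + 810 = 4986;  17230 + 4986 = 22216;  57868 + 22216 = 80084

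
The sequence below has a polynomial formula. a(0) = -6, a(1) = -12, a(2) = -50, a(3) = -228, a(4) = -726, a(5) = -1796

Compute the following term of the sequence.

-3762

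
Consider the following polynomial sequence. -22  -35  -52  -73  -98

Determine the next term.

-127

D1: -13, -17, -21, -25
D2: -4, -4, -4
The second differences are constant (-4).
-25 − 4 = -29;  -98 − 29 = -127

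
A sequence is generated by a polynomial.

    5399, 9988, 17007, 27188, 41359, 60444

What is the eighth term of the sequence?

D1: 4589  7019  10181  14171  19085
D2: 2430  3162  3990  4914
D3: 732  828  924
D4: 96  96
Constant fourth difference = 96, so extend:
924 + 96 = 1020;  4914 + 1020 = 5934;  19085 + 5934 = 25019;  60444 + 25019 = 85463
1020 + 96 = 1116;  5934 + 1116 = 7050;  25019 + 7050 = 32069;  85463 + 32069 = 117532

117532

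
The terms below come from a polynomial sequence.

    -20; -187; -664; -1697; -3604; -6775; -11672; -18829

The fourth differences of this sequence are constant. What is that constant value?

-72

Δ: -167, -477, -1033, -1907, -3171, -4897, -7157
Δ²: -310, -556, -874, -1264, -1726, -2260
Δ³: -246, -318, -390, -462, -534
Δ⁴: -72, -72, -72, -72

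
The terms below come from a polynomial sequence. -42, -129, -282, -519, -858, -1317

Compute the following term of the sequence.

Δ: -87, -153, -237, -339, -459
Δ²: -66, -84, -102, -120
Δ³: -18, -18, -18
Third differences constant at -18.
-120 − 18 = -138;  -459 − 138 = -597;  -1317 − 597 = -1914

-1914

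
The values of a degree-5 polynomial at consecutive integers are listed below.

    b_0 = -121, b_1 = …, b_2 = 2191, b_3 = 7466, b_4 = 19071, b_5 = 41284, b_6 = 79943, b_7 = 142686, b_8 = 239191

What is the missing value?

Using the last 7 terms:
Δ: 5275  11605  22213  38659  62743  96505
Δ²: 6330  10608  16446  24084  33762
Δ³: 4278  5838  7638  9678
Δ⁴: 1560  1800  2040
Δ⁵: 240  240
Constant fifth difference = 240.
Extend backward: 1560 − 240 = 1320;  4278 − 1320 = 2958;  6330 − 2958 = 3372;  5275 − 3372 = 1903;  2191 − 1903 = 288

288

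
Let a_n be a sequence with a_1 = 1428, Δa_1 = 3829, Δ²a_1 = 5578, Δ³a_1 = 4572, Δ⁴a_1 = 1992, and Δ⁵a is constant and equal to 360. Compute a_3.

Build the table forward from the leading diagonal:
Δ⁵: 360, 360, 360
Δ⁴: 1992, 2352, 2712
Δ³: 4572, 6564, 8916
Δ²: 5578, 10150, 16714
Δ: 3829, 9407, 19557
a: 1428, 5257, 14664

14664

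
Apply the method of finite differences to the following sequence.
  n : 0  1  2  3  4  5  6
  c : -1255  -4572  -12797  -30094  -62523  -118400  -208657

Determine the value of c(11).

-1786742

-3317, -8225, -17297, -32429, -55877, -90257
-4908, -9072, -15132, -23448, -34380
-4164, -6060, -8316, -10932
-1896, -2256, -2616
-360, -360
The fifth differences are constant (-360).
-2616 − 360 = -2976;  -10932 − 2976 = -13908;  -34380 − 13908 = -48288;  -90257 − 48288 = -138545;  -208657 − 138545 = -347202
-2976 − 360 = -3336;  -13908 − 3336 = -17244;  -48288 − 17244 = -65532;  -138545 − 65532 = -204077;  -347202 − 204077 = -551279
-3336 − 360 = -3696;  -17244 − 3696 = -20940;  -65532 − 20940 = -86472;  -204077 − 86472 = -290549;  -551279 − 290549 = -841828
-3696 − 360 = -4056;  -20940 − 4056 = -24996;  -86472 − 24996 = -111468;  -290549 − 111468 = -402017;  -841828 − 402017 = -1243845
-4056 − 360 = -4416;  -24996 − 4416 = -29412;  -111468 − 29412 = -140880;  -402017 − 140880 = -542897;  -1243845 − 542897 = -1786742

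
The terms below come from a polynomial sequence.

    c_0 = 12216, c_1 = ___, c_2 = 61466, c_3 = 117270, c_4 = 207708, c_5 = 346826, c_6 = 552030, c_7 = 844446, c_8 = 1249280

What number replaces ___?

Using the last 7 terms:
Δ: 55804  90438  139118  205204  292416  404834
Δ²: 34634  48680  66086  87212  112418
Δ³: 14046  17406  21126  25206
Δ⁴: 3360  3720  4080
Δ⁵: 360  360
Constant fifth difference = 360.
Extend backward: 3360 − 360 = 3000;  14046 − 3000 = 11046;  34634 − 11046 = 23588;  55804 − 23588 = 32216;  61466 − 32216 = 29250

29250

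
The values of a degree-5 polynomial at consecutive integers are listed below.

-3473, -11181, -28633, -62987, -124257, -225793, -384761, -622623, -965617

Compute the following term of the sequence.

-1445237

D1: -7708, -17452, -34354, -61270, -101536, -158968, -237862, -342994
D2: -9744, -16902, -26916, -40266, -57432, -78894, -105132
D3: -7158, -10014, -13350, -17166, -21462, -26238
D4: -2856, -3336, -3816, -4296, -4776
D5: -480, -480, -480, -480
Fifth differences constant at -480.
-4776 − 480 = -5256;  -26238 − 5256 = -31494;  -105132 − 31494 = -136626;  -342994 − 136626 = -479620;  -965617 − 479620 = -1445237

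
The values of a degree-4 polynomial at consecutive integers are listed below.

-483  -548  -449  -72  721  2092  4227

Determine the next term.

First differences: -65  99  377  793  1371  2135
Second differences: 164  278  416  578  764
Third differences: 114  138  162  186
Fourth differences: 24  24  24
Constant fourth difference = 24, so extend:
186 + 24 = 210;  764 + 210 = 974;  2135 + 974 = 3109;  4227 + 3109 = 7336

7336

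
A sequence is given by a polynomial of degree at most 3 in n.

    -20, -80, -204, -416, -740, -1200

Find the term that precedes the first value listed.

First differences: -60, -124, -212, -324, -460
Second differences: -64, -88, -112, -136
Third differences: -24, -24, -24
The third differences are constant at -24.
Work back: -64 + 24 = -40;  -60 + 40 = -20;  -20 + 20 = 0

0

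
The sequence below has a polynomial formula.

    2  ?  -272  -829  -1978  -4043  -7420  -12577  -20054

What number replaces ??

Using the last 7 terms:
-557, -1149, -2065, -3377, -5157, -7477
-592, -916, -1312, -1780, -2320
-324, -396, -468, -540
-72, -72, -72
Constant fourth difference = -72.
Extend backward: -324 + 72 = -252;  -592 + 252 = -340;  -557 + 340 = -217;  -272 + 217 = -55

-55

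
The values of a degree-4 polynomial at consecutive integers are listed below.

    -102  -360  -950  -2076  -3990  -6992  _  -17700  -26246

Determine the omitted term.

-11430

Using the first 6 terms:
-258  -590  -1126  -1914  -3002
-332  -536  -788  -1088
-204  -252  -300
-48  -48
Constant fourth difference = -48.
Extend forward: -300 − 48 = -348;  -1088 − 348 = -1436;  -3002 − 1436 = -4438;  -6992 − 4438 = -11430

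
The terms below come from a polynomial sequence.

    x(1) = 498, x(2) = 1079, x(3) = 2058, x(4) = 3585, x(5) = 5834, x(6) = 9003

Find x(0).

189

Δ: 581  979  1527  2249  3169
Δ²: 398  548  722  920
Δ³: 150  174  198
Δ⁴: 24  24
The fourth differences are constant at 24.
Work back: 150 − 24 = 126;  398 − 126 = 272;  581 − 272 = 309;  498 − 309 = 189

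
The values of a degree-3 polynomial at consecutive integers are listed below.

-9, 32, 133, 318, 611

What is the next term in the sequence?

41  101  185  293
60  84  108
24  24
Third differences constant at 24.
108 + 24 = 132;  293 + 132 = 425;  611 + 425 = 1036

1036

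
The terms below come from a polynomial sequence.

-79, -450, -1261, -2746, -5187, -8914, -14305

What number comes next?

-21786

D1: -371 , -811 , -1485 , -2441 , -3727 , -5391
D2: -440 , -674 , -956 , -1286 , -1664
D3: -234 , -282 , -330 , -378
D4: -48 , -48 , -48
Fourth differences constant at -48.
-378 − 48 = -426;  -1664 − 426 = -2090;  -5391 − 2090 = -7481;  -14305 − 7481 = -21786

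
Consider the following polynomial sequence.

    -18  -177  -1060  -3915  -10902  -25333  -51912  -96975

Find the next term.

-168730

Δ: -159, -883, -2855, -6987, -14431, -26579, -45063
Δ²: -724, -1972, -4132, -7444, -12148, -18484
Δ³: -1248, -2160, -3312, -4704, -6336
Δ⁴: -912, -1152, -1392, -1632
Δ⁵: -240, -240, -240
Fifth differences constant at -240.
-1632 − 240 = -1872;  -6336 − 1872 = -8208;  -18484 − 8208 = -26692;  -45063 − 26692 = -71755;  -96975 − 71755 = -168730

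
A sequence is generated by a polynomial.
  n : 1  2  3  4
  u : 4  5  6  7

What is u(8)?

D1: 1, 1, 1
First differences constant at 1.
7 + 1 = 8
8 + 1 = 9
9 + 1 = 10
10 + 1 = 11

11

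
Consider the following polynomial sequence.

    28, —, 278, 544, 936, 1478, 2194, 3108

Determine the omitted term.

Using the last 6 terms:
266  392  542  716  914
126  150  174  198
24  24  24
Constant third difference = 24.
Extend backward: 126 − 24 = 102;  266 − 102 = 164;  278 − 164 = 114

114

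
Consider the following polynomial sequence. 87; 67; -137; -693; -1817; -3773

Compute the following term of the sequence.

-6873

First differences: -20, -204, -556, -1124, -1956
Second differences: -184, -352, -568, -832
Third differences: -168, -216, -264
Fourth differences: -48, -48
Fourth differences constant at -48.
-264 − 48 = -312;  -832 − 312 = -1144;  -1956 − 1144 = -3100;  -3773 − 3100 = -6873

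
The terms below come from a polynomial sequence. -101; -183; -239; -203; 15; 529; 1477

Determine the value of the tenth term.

8665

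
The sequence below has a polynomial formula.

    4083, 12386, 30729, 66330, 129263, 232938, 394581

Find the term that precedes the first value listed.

Δ: 8303  18343  35601  62933  103675  161643
Δ²: 10040  17258  27332  40742  57968
Δ³: 7218  10074  13410  17226
Δ⁴: 2856  3336  3816
Δ⁵: 480  480
The fifth differences are constant at 480.
Work back: 2856 − 480 = 2376;  7218 − 2376 = 4842;  10040 − 4842 = 5198;  8303 − 5198 = 3105;  4083 − 3105 = 978

978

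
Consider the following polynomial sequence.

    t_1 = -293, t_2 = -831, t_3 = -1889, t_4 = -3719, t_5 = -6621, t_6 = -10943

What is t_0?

-71

First differences: -538, -1058, -1830, -2902, -4322
Second differences: -520, -772, -1072, -1420
Third differences: -252, -300, -348
Fourth differences: -48, -48
The fourth differences are constant at -48.
Work back: -252 + 48 = -204;  -520 + 204 = -316;  -538 + 316 = -222;  -293 + 222 = -71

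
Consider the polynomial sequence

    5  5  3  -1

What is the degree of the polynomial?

0, -2, -4
-2, -2
The second differences are constant, so the polynomial has degree 2.

2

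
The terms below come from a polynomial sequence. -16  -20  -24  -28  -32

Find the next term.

First differences: -4 , -4 , -4 , -4
Constant first difference = -4, so extend:
-32 − 4 = -36

-36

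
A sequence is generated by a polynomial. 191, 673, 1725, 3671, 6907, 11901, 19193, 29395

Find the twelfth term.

114063

First differences: 482  1052  1946  3236  4994  7292  10202
Second differences: 570  894  1290  1758  2298  2910
Third differences: 324  396  468  540  612
Fourth differences: 72  72  72  72
Constant fourth difference = 72, so extend:
612 + 72 = 684;  2910 + 684 = 3594;  10202 + 3594 = 13796;  29395 + 13796 = 43191
684 + 72 = 756;  3594 + 756 = 4350;  13796 + 4350 = 18146;  43191 + 18146 = 61337
756 + 72 = 828;  4350 + 828 = 5178;  18146 + 5178 = 23324;  61337 + 23324 = 84661
828 + 72 = 900;  5178 + 900 = 6078;  23324 + 6078 = 29402;  84661 + 29402 = 114063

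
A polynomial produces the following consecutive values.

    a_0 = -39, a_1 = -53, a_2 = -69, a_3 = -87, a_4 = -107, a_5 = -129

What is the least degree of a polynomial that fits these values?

2

-14, -16, -18, -20, -22
-2, -2, -2, -2
The second differences are constant, so the polynomial has degree 2.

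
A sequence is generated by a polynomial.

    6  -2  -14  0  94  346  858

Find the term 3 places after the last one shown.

5334

-8  -12  14  94  252  512
-4  26  80  158  260
30  54  78  102
24  24  24
Constant fourth difference = 24, so extend:
102 + 24 = 126;  260 + 126 = 386;  512 + 386 = 898;  858 + 898 = 1756
126 + 24 = 150;  386 + 150 = 536;  898 + 536 = 1434;  1756 + 1434 = 3190
150 + 24 = 174;  536 + 174 = 710;  1434 + 710 = 2144;  3190 + 2144 = 5334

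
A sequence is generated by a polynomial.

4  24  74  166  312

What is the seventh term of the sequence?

First differences: 20, 50, 92, 146
Second differences: 30, 42, 54
Third differences: 12, 12
Constant third difference = 12, so extend:
54 + 12 = 66;  146 + 66 = 212;  312 + 212 = 524
66 + 12 = 78;  212 + 78 = 290;  524 + 290 = 814

814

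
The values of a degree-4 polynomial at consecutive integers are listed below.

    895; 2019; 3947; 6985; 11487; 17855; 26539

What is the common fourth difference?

48

First differences: 1124, 1928, 3038, 4502, 6368, 8684
Second differences: 804, 1110, 1464, 1866, 2316
Third differences: 306, 354, 402, 450
Fourth differences: 48, 48, 48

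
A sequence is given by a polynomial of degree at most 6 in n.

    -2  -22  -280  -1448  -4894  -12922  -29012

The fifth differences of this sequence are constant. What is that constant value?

-240

D1: -20, -258, -1168, -3446, -8028, -16090
D2: -238, -910, -2278, -4582, -8062
D3: -672, -1368, -2304, -3480
D4: -696, -936, -1176
D5: -240, -240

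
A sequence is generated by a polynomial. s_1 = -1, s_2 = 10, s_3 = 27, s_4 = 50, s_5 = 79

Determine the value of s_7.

155

Δ: 11, 17, 23, 29
Δ²: 6, 6, 6
Second differences constant at 6.
29 + 6 = 35;  79 + 35 = 114
35 + 6 = 41;  114 + 41 = 155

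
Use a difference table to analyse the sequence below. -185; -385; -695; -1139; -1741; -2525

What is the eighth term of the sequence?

Δ: -200  -310  -444  -602  -784
Δ²: -110  -134  -158  -182
Δ³: -24  -24  -24
The third differences are constant (-24).
-182 − 24 = -206;  -784 − 206 = -990;  -2525 − 990 = -3515
-206 − 24 = -230;  -990 − 230 = -1220;  -3515 − 1220 = -4735

-4735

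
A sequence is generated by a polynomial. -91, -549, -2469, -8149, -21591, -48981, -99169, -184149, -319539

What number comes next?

D1: -458, -1920, -5680, -13442, -27390, -50188, -84980, -135390
D2: -1462, -3760, -7762, -13948, -22798, -34792, -50410
D3: -2298, -4002, -6186, -8850, -11994, -15618
D4: -1704, -2184, -2664, -3144, -3624
D5: -480, -480, -480, -480
Fifth differences constant at -480.
-3624 − 480 = -4104;  -15618 − 4104 = -19722;  -50410 − 19722 = -70132;  -135390 − 70132 = -205522;  -319539 − 205522 = -525061

-525061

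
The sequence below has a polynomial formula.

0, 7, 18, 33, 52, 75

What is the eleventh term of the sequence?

250

First differences: 7 , 11 , 15 , 19 , 23
Second differences: 4 , 4 , 4 , 4
Constant second difference = 4, so extend:
23 + 4 = 27;  75 + 27 = 102
27 + 4 = 31;  102 + 31 = 133
31 + 4 = 35;  133 + 35 = 168
35 + 4 = 39;  168 + 39 = 207
39 + 4 = 43;  207 + 43 = 250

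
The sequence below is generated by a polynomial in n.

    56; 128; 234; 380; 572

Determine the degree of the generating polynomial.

First differences: 72, 106, 146, 192
Second differences: 34, 40, 46
Third differences: 6, 6
The third differences are constant, so the polynomial has degree 3.

3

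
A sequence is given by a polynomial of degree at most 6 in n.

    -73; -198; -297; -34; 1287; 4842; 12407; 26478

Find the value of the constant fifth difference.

120

D1: -125, -99, 263, 1321, 3555, 7565, 14071
D2: 26, 362, 1058, 2234, 4010, 6506
D3: 336, 696, 1176, 1776, 2496
D4: 360, 480, 600, 720
D5: 120, 120, 120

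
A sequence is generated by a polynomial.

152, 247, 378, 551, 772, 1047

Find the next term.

1382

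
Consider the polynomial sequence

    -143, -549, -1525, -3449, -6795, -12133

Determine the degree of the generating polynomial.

4

D1: -406, -976, -1924, -3346, -5338
D2: -570, -948, -1422, -1992
D3: -378, -474, -570
D4: -96, -96
The fourth differences are constant, so the polynomial has degree 4.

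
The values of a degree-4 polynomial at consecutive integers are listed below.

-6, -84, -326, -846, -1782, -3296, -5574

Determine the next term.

Δ: -78 , -242 , -520 , -936 , -1514 , -2278
Δ²: -164 , -278 , -416 , -578 , -764
Δ³: -114 , -138 , -162 , -186
Δ⁴: -24 , -24 , -24
Fourth differences constant at -24.
-186 − 24 = -210;  -764 − 210 = -974;  -2278 − 974 = -3252;  -5574 − 3252 = -8826

-8826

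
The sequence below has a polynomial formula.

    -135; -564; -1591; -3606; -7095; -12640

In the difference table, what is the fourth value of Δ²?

-2056

First differences: -429, -1027, -2015, -3489, -5545
Second differences: -598, -988, -1474, -2056
Third differences: -390, -486, -582
Fourth differences: -96, -96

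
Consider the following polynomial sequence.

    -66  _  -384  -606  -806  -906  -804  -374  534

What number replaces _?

-194

Using the last 7 terms:
First differences: -222, -200, -100, 102, 430, 908
Second differences: 22, 100, 202, 328, 478
Third differences: 78, 102, 126, 150
Fourth differences: 24, 24, 24
Constant fourth difference = 24.
Extend backward: 78 − 24 = 54;  22 − 54 = -32;  -222 + 32 = -190;  -384 + 190 = -194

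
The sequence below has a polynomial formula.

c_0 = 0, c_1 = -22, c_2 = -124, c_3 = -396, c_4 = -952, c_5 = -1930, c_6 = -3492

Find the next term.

Δ: -22, -102, -272, -556, -978, -1562
Δ²: -80, -170, -284, -422, -584
Δ³: -90, -114, -138, -162
Δ⁴: -24, -24, -24
Fourth differences constant at -24.
-162 − 24 = -186;  -584 − 186 = -770;  -1562 − 770 = -2332;  -3492 − 2332 = -5824

-5824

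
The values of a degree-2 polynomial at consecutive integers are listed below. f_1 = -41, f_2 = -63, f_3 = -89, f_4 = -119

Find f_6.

-191

First differences: -22, -26, -30
Second differences: -4, -4
Second differences constant at -4.
-30 − 4 = -34;  -119 − 34 = -153
-34 − 4 = -38;  -153 − 38 = -191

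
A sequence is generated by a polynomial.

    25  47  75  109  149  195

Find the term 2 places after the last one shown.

305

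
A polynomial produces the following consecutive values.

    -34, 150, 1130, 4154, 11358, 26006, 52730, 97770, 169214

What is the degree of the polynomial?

Δ: 184, 980, 3024, 7204, 14648, 26724, 45040, 71444
Δ²: 796, 2044, 4180, 7444, 12076, 18316, 26404
Δ³: 1248, 2136, 3264, 4632, 6240, 8088
Δ⁴: 888, 1128, 1368, 1608, 1848
Δ⁵: 240, 240, 240, 240
The fifth differences are constant, so the polynomial has degree 5.

5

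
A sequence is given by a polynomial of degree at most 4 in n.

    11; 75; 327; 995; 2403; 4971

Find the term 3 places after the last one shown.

Δ: 64  252  668  1408  2568
Δ²: 188  416  740  1160
Δ³: 228  324  420
Δ⁴: 96  96
Constant fourth difference = 96, so extend:
420 + 96 = 516;  1160 + 516 = 1676;  2568 + 1676 = 4244;  4971 + 4244 = 9215
516 + 96 = 612;  1676 + 612 = 2288;  4244 + 2288 = 6532;  9215 + 6532 = 15747
612 + 96 = 708;  2288 + 708 = 2996;  6532 + 2996 = 9528;  15747 + 9528 = 25275

25275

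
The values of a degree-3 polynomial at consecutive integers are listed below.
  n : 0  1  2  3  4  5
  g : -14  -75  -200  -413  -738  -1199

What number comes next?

Δ: -61, -125, -213, -325, -461
Δ²: -64, -88, -112, -136
Δ³: -24, -24, -24
Third differences constant at -24.
-136 − 24 = -160;  -461 − 160 = -621;  -1199 − 621 = -1820

-1820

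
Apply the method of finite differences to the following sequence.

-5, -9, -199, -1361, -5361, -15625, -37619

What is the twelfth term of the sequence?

-718129

Δ: -4 , -190 , -1162 , -4000 , -10264 , -21994
Δ²: -186 , -972 , -2838 , -6264 , -11730
Δ³: -786 , -1866 , -3426 , -5466
Δ⁴: -1080 , -1560 , -2040
Δ⁵: -480 , -480
Fifth differences constant at -480.
-2040 − 480 = -2520;  -5466 − 2520 = -7986;  -11730 − 7986 = -19716;  -21994 − 19716 = -41710;  -37619 − 41710 = -79329
-2520 − 480 = -3000;  -7986 − 3000 = -10986;  -19716 − 10986 = -30702;  -41710 − 30702 = -72412;  -79329 − 72412 = -151741
-3000 − 480 = -3480;  -10986 − 3480 = -14466;  -30702 − 14466 = -45168;  -72412 − 45168 = -117580;  -151741 − 117580 = -269321
-3480 − 480 = -3960;  -14466 − 3960 = -18426;  -45168 − 18426 = -63594;  -117580 − 63594 = -181174;  -269321 − 181174 = -450495
-3960 − 480 = -4440;  -18426 − 4440 = -22866;  -63594 − 22866 = -86460;  -181174 − 86460 = -267634;  -450495 − 267634 = -718129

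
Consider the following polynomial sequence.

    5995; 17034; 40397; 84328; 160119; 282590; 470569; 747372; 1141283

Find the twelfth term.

D1: 11039 , 23363 , 43931 , 75791 , 122471 , 187979 , 276803 , 393911
D2: 12324 , 20568 , 31860 , 46680 , 65508 , 88824 , 117108
D3: 8244 , 11292 , 14820 , 18828 , 23316 , 28284
D4: 3048 , 3528 , 4008 , 4488 , 4968
D5: 480 , 480 , 480 , 480
The fifth differences are constant (480).
4968 + 480 = 5448;  28284 + 5448 = 33732;  117108 + 33732 = 150840;  393911 + 150840 = 544751;  1141283 + 544751 = 1686034
5448 + 480 = 5928;  33732 + 5928 = 39660;  150840 + 39660 = 190500;  544751 + 190500 = 735251;  1686034 + 735251 = 2421285
5928 + 480 = 6408;  39660 + 6408 = 46068;  190500 + 46068 = 236568;  735251 + 236568 = 971819;  2421285 + 971819 = 3393104

3393104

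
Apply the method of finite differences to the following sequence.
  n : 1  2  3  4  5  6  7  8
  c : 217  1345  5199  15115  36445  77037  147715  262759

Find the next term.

440385

1128, 3854, 9916, 21330, 40592, 70678, 115044
2726, 6062, 11414, 19262, 30086, 44366
3336, 5352, 7848, 10824, 14280
2016, 2496, 2976, 3456
480, 480, 480
Fifth differences constant at 480.
3456 + 480 = 3936;  14280 + 3936 = 18216;  44366 + 18216 = 62582;  115044 + 62582 = 177626;  262759 + 177626 = 440385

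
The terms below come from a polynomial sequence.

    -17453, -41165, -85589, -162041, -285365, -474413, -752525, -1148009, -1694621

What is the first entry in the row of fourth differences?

-3528

D1: -23712, -44424, -76452, -123324, -189048, -278112, -395484, -546612
D2: -20712, -32028, -46872, -65724, -89064, -117372, -151128
D3: -11316, -14844, -18852, -23340, -28308, -33756
D4: -3528, -4008, -4488, -4968, -5448
D5: -480, -480, -480, -480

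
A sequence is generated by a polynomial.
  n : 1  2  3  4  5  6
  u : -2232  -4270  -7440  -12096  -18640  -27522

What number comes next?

-39240

-2038, -3170, -4656, -6544, -8882
-1132, -1486, -1888, -2338
-354, -402, -450
-48, -48
The fourth differences are constant (-48).
-450 − 48 = -498;  -2338 − 498 = -2836;  -8882 − 2836 = -11718;  -27522 − 11718 = -39240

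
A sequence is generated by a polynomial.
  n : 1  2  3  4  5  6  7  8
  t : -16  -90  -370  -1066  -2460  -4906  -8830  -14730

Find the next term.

-23176

First differences: -74  -280  -696  -1394  -2446  -3924  -5900
Second differences: -206  -416  -698  -1052  -1478  -1976
Third differences: -210  -282  -354  -426  -498
Fourth differences: -72  -72  -72  -72
The fourth differences are constant (-72).
-498 − 72 = -570;  -1976 − 570 = -2546;  -5900 − 2546 = -8446;  -14730 − 8446 = -23176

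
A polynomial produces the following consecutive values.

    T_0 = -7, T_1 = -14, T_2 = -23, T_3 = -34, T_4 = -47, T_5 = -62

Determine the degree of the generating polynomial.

2

Δ: -7, -9, -11, -13, -15
Δ²: -2, -2, -2, -2
The second differences are constant, so the polynomial has degree 2.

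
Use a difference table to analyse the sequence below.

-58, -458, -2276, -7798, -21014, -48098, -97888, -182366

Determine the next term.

Δ: -400, -1818, -5522, -13216, -27084, -49790, -84478
Δ²: -1418, -3704, -7694, -13868, -22706, -34688
Δ³: -2286, -3990, -6174, -8838, -11982
Δ⁴: -1704, -2184, -2664, -3144
Δ⁵: -480, -480, -480
Constant fifth difference = -480, so extend:
-3144 − 480 = -3624;  -11982 − 3624 = -15606;  -34688 − 15606 = -50294;  -84478 − 50294 = -134772;  -182366 − 134772 = -317138

-317138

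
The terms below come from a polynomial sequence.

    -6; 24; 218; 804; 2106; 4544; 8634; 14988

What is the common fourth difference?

Δ: 30, 194, 586, 1302, 2438, 4090, 6354
Δ²: 164, 392, 716, 1136, 1652, 2264
Δ³: 228, 324, 420, 516, 612
Δ⁴: 96, 96, 96, 96

96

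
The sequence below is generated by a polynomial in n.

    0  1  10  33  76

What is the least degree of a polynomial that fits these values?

3

1, 9, 23, 43
8, 14, 20
6, 6
The third differences are constant, so the polynomial has degree 3.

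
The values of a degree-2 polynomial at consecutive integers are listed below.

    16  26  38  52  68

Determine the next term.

86

D1: 10, 12, 14, 16
D2: 2, 2, 2
Second differences constant at 2.
16 + 2 = 18;  68 + 18 = 86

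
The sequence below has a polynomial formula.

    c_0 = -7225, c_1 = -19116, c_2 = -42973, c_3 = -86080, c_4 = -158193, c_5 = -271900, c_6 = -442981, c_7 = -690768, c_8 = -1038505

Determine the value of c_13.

First differences: -11891 , -23857 , -43107 , -72113 , -113707 , -171081 , -247787 , -347737
Second differences: -11966 , -19250 , -29006 , -41594 , -57374 , -76706 , -99950
Third differences: -7284 , -9756 , -12588 , -15780 , -19332 , -23244
Fourth differences: -2472 , -2832 , -3192 , -3552 , -3912
Fifth differences: -360 , -360 , -360 , -360
Fifth differences constant at -360.
-3912 − 360 = -4272;  -23244 − 4272 = -27516;  -99950 − 27516 = -127466;  -347737 − 127466 = -475203;  -1038505 − 475203 = -1513708
-4272 − 360 = -4632;  -27516 − 4632 = -32148;  -127466 − 32148 = -159614;  -475203 − 159614 = -634817;  -1513708 − 634817 = -2148525
-4632 − 360 = -4992;  -32148 − 4992 = -37140;  -159614 − 37140 = -196754;  -634817 − 196754 = -831571;  -2148525 − 831571 = -2980096
-4992 − 360 = -5352;  -37140 − 5352 = -42492;  -196754 − 42492 = -239246;  -831571 − 239246 = -1070817;  -2980096 − 1070817 = -4050913
-5352 − 360 = -5712;  -42492 − 5712 = -48204;  -239246 − 48204 = -287450;  -1070817 − 287450 = -1358267;  -4050913 − 1358267 = -5409180

-5409180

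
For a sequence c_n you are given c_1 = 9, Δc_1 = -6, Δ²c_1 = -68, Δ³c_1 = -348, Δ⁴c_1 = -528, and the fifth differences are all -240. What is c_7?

Build the table forward from the leading diagonal:
Fifth differences: -240  -240  -240  -240  -240  -240  -240
Fourth differences: -528  -768  -1008  -1248  -1488  -1728  -1968
Third differences: -348  -876  -1644  -2652  -3900  -5388  -7116
Second differences: -68  -416  -1292  -2936  -5588  -9488  -14876
First differences: -6  -74  -490  -1782  -4718  -10306  -19794
c: 9  3  -71  -561  -2343  -7061  -17367

-17367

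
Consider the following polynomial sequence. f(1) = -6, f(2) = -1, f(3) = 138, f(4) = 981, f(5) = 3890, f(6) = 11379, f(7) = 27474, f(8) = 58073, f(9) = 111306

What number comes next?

Δ: 5  139  843  2909  7489  16095  30599  53233
Δ²: 134  704  2066  4580  8606  14504  22634
Δ³: 570  1362  2514  4026  5898  8130
Δ⁴: 792  1152  1512  1872  2232
Δ⁵: 360  360  360  360
Fifth differences constant at 360.
2232 + 360 = 2592;  8130 + 2592 = 10722;  22634 + 10722 = 33356;  53233 + 33356 = 86589;  111306 + 86589 = 197895

197895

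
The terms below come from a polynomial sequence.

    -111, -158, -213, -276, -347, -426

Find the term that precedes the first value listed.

-72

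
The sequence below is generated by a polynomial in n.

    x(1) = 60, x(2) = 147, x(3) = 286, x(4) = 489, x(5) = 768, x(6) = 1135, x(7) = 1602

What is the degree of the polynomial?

First differences: 87, 139, 203, 279, 367, 467
Second differences: 52, 64, 76, 88, 100
Third differences: 12, 12, 12, 12
The third differences are constant, so the polynomial has degree 3.

3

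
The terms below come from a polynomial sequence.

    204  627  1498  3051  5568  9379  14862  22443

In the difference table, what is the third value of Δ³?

330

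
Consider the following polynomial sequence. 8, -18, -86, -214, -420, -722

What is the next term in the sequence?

-1138

-26, -68, -128, -206, -302
-42, -60, -78, -96
-18, -18, -18
Third differences constant at -18.
-96 − 18 = -114;  -302 − 114 = -416;  -722 − 416 = -1138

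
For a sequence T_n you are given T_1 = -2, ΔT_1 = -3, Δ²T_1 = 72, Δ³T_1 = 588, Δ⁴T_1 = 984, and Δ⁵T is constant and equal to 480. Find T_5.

3754

Build the table forward from the leading diagonal:
Fifth differences: 480, 480, 480, 480, 480
Fourth differences: 984, 1464, 1944, 2424, 2904
Third differences: 588, 1572, 3036, 4980, 7404
Second differences: 72, 660, 2232, 5268, 10248
First differences: -3, 69, 729, 2961, 8229
T: -2, -5, 64, 793, 3754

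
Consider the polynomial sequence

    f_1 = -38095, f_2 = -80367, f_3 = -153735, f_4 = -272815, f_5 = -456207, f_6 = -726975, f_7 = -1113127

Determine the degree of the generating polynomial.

5

-42272, -73368, -119080, -183392, -270768, -386152
-31096, -45712, -64312, -87376, -115384
-14616, -18600, -23064, -28008
-3984, -4464, -4944
-480, -480
The fifth differences are constant, so the polynomial has degree 5.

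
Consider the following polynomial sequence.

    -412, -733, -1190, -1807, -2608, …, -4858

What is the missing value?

Using the first 5 terms:
-321  -457  -617  -801
-136  -160  -184
-24  -24
Constant third difference = -24.
Extend forward: -184 − 24 = -208;  -801 − 208 = -1009;  -2608 − 1009 = -3617

-3617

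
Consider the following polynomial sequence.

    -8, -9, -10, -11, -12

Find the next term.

-13

Δ: -1  -1  -1  -1
Constant first difference = -1, so extend:
-12 − 1 = -13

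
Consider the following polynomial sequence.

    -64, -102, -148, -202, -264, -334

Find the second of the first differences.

Δ: -38, -46, -54, -62, -70
Δ²: -8, -8, -8, -8

-46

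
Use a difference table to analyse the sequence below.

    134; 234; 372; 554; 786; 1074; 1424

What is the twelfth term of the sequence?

First differences: 100, 138, 182, 232, 288, 350
Second differences: 38, 44, 50, 56, 62
Third differences: 6, 6, 6, 6
The third differences are constant (6).
62 + 6 = 68;  350 + 68 = 418;  1424 + 418 = 1842
68 + 6 = 74;  418 + 74 = 492;  1842 + 492 = 2334
74 + 6 = 80;  492 + 80 = 572;  2334 + 572 = 2906
80 + 6 = 86;  572 + 86 = 658;  2906 + 658 = 3564
86 + 6 = 92;  658 + 92 = 750;  3564 + 750 = 4314

4314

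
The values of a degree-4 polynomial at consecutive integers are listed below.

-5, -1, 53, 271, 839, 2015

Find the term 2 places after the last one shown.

First differences: 4, 54, 218, 568, 1176
Second differences: 50, 164, 350, 608
Third differences: 114, 186, 258
Fourth differences: 72, 72
Constant fourth difference = 72, so extend:
258 + 72 = 330;  608 + 330 = 938;  1176 + 938 = 2114;  2015 + 2114 = 4129
330 + 72 = 402;  938 + 402 = 1340;  2114 + 1340 = 3454;  4129 + 3454 = 7583

7583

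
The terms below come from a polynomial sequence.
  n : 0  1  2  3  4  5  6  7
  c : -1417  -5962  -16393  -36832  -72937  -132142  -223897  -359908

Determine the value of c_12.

Δ: -4545 , -10431 , -20439 , -36105 , -59205 , -91755 , -136011
Δ²: -5886 , -10008 , -15666 , -23100 , -32550 , -44256
Δ³: -4122 , -5658 , -7434 , -9450 , -11706
Δ⁴: -1536 , -1776 , -2016 , -2256
Δ⁵: -240 , -240 , -240
Constant fifth difference = -240, so extend:
-2256 − 240 = -2496;  -11706 − 2496 = -14202;  -44256 − 14202 = -58458;  -136011 − 58458 = -194469;  -359908 − 194469 = -554377
-2496 − 240 = -2736;  -14202 − 2736 = -16938;  -58458 − 16938 = -75396;  -194469 − 75396 = -269865;  -554377 − 269865 = -824242
-2736 − 240 = -2976;  -16938 − 2976 = -19914;  -75396 − 19914 = -95310;  -269865 − 95310 = -365175;  -824242 − 365175 = -1189417
-2976 − 240 = -3216;  -19914 − 3216 = -23130;  -95310 − 23130 = -118440;  -365175 − 118440 = -483615;  -1189417 − 483615 = -1673032
-3216 − 240 = -3456;  -23130 − 3456 = -26586;  -118440 − 26586 = -145026;  -483615 − 145026 = -628641;  -1673032 − 628641 = -2301673

-2301673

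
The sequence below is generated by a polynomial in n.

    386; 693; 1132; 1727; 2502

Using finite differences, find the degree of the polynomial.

Δ: 307, 439, 595, 775
Δ²: 132, 156, 180
Δ³: 24, 24
The third differences are constant, so the polynomial has degree 3.

3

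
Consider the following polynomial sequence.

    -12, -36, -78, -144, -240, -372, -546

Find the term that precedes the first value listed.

Δ: -24, -42, -66, -96, -132, -174
Δ²: -18, -24, -30, -36, -42
Δ³: -6, -6, -6, -6
The third differences are constant at -6.
Work back: -18 + 6 = -12;  -24 + 12 = -12;  -12 + 12 = 0

0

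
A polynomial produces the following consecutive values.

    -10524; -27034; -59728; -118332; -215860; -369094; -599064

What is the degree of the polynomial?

5

First differences: -16510, -32694, -58604, -97528, -153234, -229970
Second differences: -16184, -25910, -38924, -55706, -76736
Third differences: -9726, -13014, -16782, -21030
Fourth differences: -3288, -3768, -4248
Fifth differences: -480, -480
The fifth differences are constant, so the polynomial has degree 5.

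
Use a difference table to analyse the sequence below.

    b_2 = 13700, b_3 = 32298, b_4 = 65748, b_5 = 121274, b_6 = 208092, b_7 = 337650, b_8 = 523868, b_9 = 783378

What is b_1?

4482

18598, 33450, 55526, 86818, 129558, 186218, 259510
14852, 22076, 31292, 42740, 56660, 73292
7224, 9216, 11448, 13920, 16632
1992, 2232, 2472, 2712
240, 240, 240
The fifth differences are constant at 240.
Work back: 1992 − 240 = 1752;  7224 − 1752 = 5472;  14852 − 5472 = 9380;  18598 − 9380 = 9218;  13700 − 9218 = 4482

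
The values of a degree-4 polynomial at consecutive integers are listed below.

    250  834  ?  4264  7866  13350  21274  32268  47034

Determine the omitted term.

2058

Using the last 6 terms:
3602, 5484, 7924, 10994, 14766
1882, 2440, 3070, 3772
558, 630, 702
72, 72
Constant fourth difference = 72.
Extend backward: 558 − 72 = 486;  1882 − 486 = 1396;  3602 − 1396 = 2206;  4264 − 2206 = 2058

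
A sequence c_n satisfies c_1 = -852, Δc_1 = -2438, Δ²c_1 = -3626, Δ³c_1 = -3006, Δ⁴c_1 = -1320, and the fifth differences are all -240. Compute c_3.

Build the table forward from the leading diagonal:
Δ⁵: -240  -240  -240
Δ⁴: -1320  -1560  -1800
Δ³: -3006  -4326  -5886
Δ²: -3626  -6632  -10958
Δ: -2438  -6064  -12696
c: -852  -3290  -9354

-9354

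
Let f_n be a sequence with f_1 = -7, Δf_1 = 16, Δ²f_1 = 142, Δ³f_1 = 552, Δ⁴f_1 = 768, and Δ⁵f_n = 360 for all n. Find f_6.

Build the table forward from the leading diagonal:
D5: 360  360  360  360  360  360
D4: 768  1128  1488  1848  2208  2568
D3: 552  1320  2448  3936  5784  7992
D2: 142  694  2014  4462  8398  14182
D1: 16  158  852  2866  7328  15726
f: -7  9  167  1019  3885  11213

11213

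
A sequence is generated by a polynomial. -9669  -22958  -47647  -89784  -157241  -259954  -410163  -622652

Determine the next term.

First differences: -13289, -24689, -42137, -67457, -102713, -150209, -212489
Second differences: -11400, -17448, -25320, -35256, -47496, -62280
Third differences: -6048, -7872, -9936, -12240, -14784
Fourth differences: -1824, -2064, -2304, -2544
Fifth differences: -240, -240, -240
The fifth differences are constant (-240).
-2544 − 240 = -2784;  -14784 − 2784 = -17568;  -62280 − 17568 = -79848;  -212489 − 79848 = -292337;  -622652 − 292337 = -914989

-914989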